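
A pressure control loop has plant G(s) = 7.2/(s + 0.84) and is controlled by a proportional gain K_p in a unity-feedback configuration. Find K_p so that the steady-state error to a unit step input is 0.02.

K_p = 5.72

The loop is type 0, so e_ss(step) = 1/(1 + K_pos) with K_pos = K_p·G(0).
G(0) = 8.571. Require 1/(1 + K_p·8.571) = 0.02, so 1 + 8.571·K_p = 50.
K_p = (50 − 1)/8.571 = 5.72.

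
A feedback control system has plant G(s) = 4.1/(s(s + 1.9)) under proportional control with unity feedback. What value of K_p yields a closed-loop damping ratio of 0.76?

K_p = 0.381

Closed-loop characteristic equation: s² + 1.9s + K_p·4.1 = 0.
So ω_n = √(4.1K_p) and 2ζω_n = 1.9, giving ζ = 1.9/(2√(4.1K_p)).
Setting ζ = 0.76: √(4.1K_p) = 1.9/(2·0.76) = 1.25, so K_p = 1.562/4.1 = 0.381.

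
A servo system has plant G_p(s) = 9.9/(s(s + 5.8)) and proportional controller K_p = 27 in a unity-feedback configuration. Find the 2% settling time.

T_s ≈ 1.38 s

The closed-loop denominator s² + 5.8s + 267.3 gives ω_n = √267.3 = 16.35 and ζ = 5.8/(2ω_n) = 0.1774.
2% settling time T_s ≈ 4/(ζω_n) = 4/2.9 = 1.38 s.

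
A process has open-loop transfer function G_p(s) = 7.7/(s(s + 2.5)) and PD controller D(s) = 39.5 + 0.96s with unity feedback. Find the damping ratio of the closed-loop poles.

Forward path: (39.5 + 0.96s)·7.7/(s(s+2.5)). The closed-loop characteristic equation is s² + (2.5 + 7.7·0.96)s + 7.7·39.5 = 0.
That is s² + 9.892s + 304.2 = 0, so ω_n = 17.44 rad/s and ζ = 9.892/(2·17.44) = 0.2836.

ζ = 0.284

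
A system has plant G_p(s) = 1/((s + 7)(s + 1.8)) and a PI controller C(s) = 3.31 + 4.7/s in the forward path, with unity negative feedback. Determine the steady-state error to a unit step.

0

The open loop C(s)G_p(s) has a pole at the origin (type 1), so the static position error constant is infinite and e_ss = 1/(1+∞) = 0.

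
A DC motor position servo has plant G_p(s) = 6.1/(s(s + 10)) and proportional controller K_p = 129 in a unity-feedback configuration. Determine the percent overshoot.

56.6%

Closed-loop characteristic equation: s² + 10s + 786.9 = 0, so ω_n = 28.05 rad/s and ζ = 10/(2·28.05) = 0.1782.
%OS = 100·exp(−πζ/√(1−ζ²)) = 100·exp(−π·0.1782/√0.9682) = 56.6%.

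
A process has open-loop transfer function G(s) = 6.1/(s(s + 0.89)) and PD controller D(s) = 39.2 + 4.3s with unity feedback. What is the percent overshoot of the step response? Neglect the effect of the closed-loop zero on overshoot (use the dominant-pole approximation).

Forward path: (39.2 + 4.3s)·6.1/(s(s+0.89)). The closed-loop characteristic equation is s² + (0.89 + 6.1·4.3)s + 6.1·39.2 = 0.
That is s² + 27.12s + 239.1 = 0, so ω_n = 15.46 rad/s and ζ = 27.12/(2·15.46) = 0.8769.
%OS = 100·exp(−πζ/√(1−ζ²)) = 0.324%.

0.324%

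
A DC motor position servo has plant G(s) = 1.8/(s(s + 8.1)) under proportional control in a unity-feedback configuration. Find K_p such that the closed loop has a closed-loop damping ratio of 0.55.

Closed-loop characteristic equation: s² + 8.1s + K_p·1.8 = 0.
So ω_n = √(1.8K_p) and 2ζω_n = 8.1, giving ζ = 8.1/(2√(1.8K_p)).
Setting ζ = 0.55: √(1.8K_p) = 8.1/(2·0.55) = 7.364, so K_p = 54.22/1.8 = 30.1.

K_p = 30.1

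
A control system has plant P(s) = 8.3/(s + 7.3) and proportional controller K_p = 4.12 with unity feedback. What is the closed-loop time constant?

τ = 0.0241 s

Closed-loop transfer function: T(s) = K_p·P(s)/(1 + K_p·P(s)) = 34.2/(s + 7.3 + 34.2) = 34.2/(s + 41.5).
Time constant τ = 1/41.5 = 0.0241 s.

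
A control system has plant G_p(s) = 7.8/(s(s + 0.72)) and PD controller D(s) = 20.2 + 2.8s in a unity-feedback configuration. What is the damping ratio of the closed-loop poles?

ζ = 0.899

Forward path: (20.2 + 2.8s)·7.8/(s(s+0.72)). The closed-loop characteristic equation is s² + (0.72 + 7.8·2.8)s + 7.8·20.2 = 0.
That is s² + 22.56s + 157.6 = 0, so ω_n = 12.55 rad/s and ζ = 22.56/(2·12.55) = 0.8986.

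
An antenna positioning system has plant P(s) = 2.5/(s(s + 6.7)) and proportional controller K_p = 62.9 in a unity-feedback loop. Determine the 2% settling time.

From 1 + K_pP(s) = 0: s² + 6.7s + 157.2 = 0 ⇒ ω_n = 12.54, ζ = 0.2671.
2% settling time T_s ≈ 4/(ζω_n) = 4/3.35 = 1.19 s.

T_s ≈ 1.19 s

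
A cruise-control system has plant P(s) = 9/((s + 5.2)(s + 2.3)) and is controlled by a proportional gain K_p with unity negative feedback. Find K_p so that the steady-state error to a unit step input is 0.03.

K_p = 43

Steady-state error for a unit step on this type-0 loop is 1/(1 + K_p·P(0)).
P(0) = 0.7525. Require 1/(1 + K_p·0.7525) = 0.03, so 1 + 0.7525·K_p = 33.33.
K_p = (33.33 − 1)/0.7525 = 43.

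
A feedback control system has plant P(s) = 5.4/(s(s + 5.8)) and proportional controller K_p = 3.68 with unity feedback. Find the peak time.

Closed-loop characteristic equation: s² + 5.8s + 19.87 = 0, so ω_n = 4.458 rad/s and ζ = 5.8/(2·4.458) = 0.6505.
Damped frequency ω_d = ω_n√(1−ζ²) = 3.386 rad/s, so peak time T_p = π/ω_d = 0.928 s.

T_p = 0.928 s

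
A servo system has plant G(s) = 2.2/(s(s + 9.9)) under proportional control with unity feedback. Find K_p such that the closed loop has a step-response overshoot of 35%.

K_p = 111

From %OS = 100·exp(−πζ/√(1−ζ²)) = 35%, ζ = −ln(0.35)/√(π²+ln²(0.35)) = 0.3169.
Characteristic equation s² + 9.9s + 2.2K_p = 0 gives ζ = 9.9/(2√(2.2K_p)).
Setting ζ = 0.3169: √(2.2K_p) = 9.9/(2·0.3169) = 15.62, so K_p = 243.9/2.2 = 111.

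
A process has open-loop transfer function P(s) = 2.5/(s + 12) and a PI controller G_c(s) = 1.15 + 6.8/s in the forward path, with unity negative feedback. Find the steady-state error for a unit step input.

The open loop G_c(s)P(s) has a pole at the origin (type 1), so the static position error constant is infinite and e_ss = 1/(1+∞) = 0.

0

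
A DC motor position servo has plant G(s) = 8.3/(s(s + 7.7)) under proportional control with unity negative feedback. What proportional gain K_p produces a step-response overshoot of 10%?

From %OS = 100·exp(−πζ/√(1−ζ²)) = 10%, ζ = −ln(0.1)/√(π²+ln²(0.1)) = 0.5912.
Characteristic equation s² + 7.7s + 8.3K_p = 0 gives ζ = 7.7/(2√(8.3K_p)).
Setting ζ = 0.5912: √(8.3K_p) = 7.7/(2·0.5912) = 6.513, so K_p = 42.41/8.3 = 5.11.

K_p = 5.11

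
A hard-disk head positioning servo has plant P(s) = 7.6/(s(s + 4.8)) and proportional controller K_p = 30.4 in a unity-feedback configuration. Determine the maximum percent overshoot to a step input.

Closed-loop characteristic equation: s² + 4.8s + 231 = 0, so ω_n = 15.2 rad/s and ζ = 4.8/(2·15.2) = 0.1579.
%OS = 100·exp(−πζ/√(1−ζ²)) = 100·exp(−π·0.1579/√0.9751) = 60.5%.

60.5%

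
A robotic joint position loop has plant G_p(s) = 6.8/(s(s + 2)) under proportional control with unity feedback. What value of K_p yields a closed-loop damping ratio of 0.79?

Closed-loop characteristic equation: s² + 2s + K_p·6.8 = 0.
So ω_n = √(6.8K_p) and 2ζω_n = 2, giving ζ = 2/(2√(6.8K_p)).
Setting ζ = 0.79: √(6.8K_p) = 2/(2·0.79) = 1.266, so K_p = 1.602/6.8 = 0.236.

K_p = 0.236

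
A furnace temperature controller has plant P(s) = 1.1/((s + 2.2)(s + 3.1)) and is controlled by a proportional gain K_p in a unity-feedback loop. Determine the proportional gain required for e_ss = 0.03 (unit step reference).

The loop is type 0, so e_ss(step) = 1/(1 + K_pos) with K_pos = K_p·P(0).
P(0) = 0.1613. Require 1/(1 + K_p·0.1613) = 0.03, so 1 + 0.1613·K_p = 33.33.
K_p = (33.33 − 1)/0.1613 = 200.

K_p = 200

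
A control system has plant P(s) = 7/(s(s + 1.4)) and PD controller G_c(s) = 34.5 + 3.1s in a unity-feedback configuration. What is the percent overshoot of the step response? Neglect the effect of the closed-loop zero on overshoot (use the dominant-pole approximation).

3.05%

Forward path: (34.5 + 3.1s)·7/(s(s+1.4)). The closed-loop characteristic equation is s² + (1.4 + 7·3.1)s + 7·34.5 = 0.
That is s² + 23.1s + 241.5 = 0, so ω_n = 15.54 rad/s and ζ = 23.1/(2·15.54) = 0.7432.
%OS = 100·exp(−πζ/√(1−ζ²)) = 3.05%.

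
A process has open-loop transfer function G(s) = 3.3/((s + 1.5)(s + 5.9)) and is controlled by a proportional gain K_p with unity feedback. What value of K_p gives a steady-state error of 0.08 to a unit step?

The loop is type 0, so e_ss(step) = 1/(1 + K_pos) with K_pos = K_p·G(0).
G(0) = 0.3729. Require 1/(1 + K_p·0.3729) = 0.08, so 1 + 0.3729·K_p = 12.5.
K_p = (12.5 − 1)/0.3729 = 30.8.

K_p = 30.8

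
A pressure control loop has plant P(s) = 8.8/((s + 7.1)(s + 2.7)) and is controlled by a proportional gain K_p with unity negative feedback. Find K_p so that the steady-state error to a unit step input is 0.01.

K_p = 216

For a type-0 loop with proportional control, e_ss = 1/(1 + K_p·P(0)).
P(0) = 0.4591. Require 1/(1 + K_p·0.4591) = 0.01, so 1 + 0.4591·K_p = 100.
K_p = (100 − 1)/0.4591 = 216.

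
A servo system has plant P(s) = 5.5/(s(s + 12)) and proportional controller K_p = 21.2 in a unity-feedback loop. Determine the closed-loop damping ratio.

The closed-loop denominator is s(s+12) + 21.2·5.5 = s² + 12s + 116.6.
Matching s² + 2ζω_n s + ω_n²: ω_n = √116.6 = 10.8 rad/s and 2ζω_n = 12, so ζ = 12/(2·10.8) = 0.556.

ζ = 0.556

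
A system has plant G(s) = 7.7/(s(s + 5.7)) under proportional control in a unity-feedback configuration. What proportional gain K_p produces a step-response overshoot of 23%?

K_p = 5.87

From %OS = 100·exp(−πζ/√(1−ζ²)) = 23%, ζ = −ln(0.23)/√(π²+ln²(0.23)) = 0.4237.
Characteristic equation s² + 5.7s + 7.7K_p = 0 gives ζ = 5.7/(2√(7.7K_p)).
Setting ζ = 0.4237: √(7.7K_p) = 5.7/(2·0.4237) = 6.726, so K_p = 45.24/7.7 = 5.87.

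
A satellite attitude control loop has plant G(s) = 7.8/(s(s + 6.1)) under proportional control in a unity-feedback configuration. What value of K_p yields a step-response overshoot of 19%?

From %OS = 100·exp(−πζ/√(1−ζ²)) = 19%, ζ = −ln(0.19)/√(π²+ln²(0.19)) = 0.4673.
Characteristic equation s² + 6.1s + 7.8K_p = 0 gives ζ = 6.1/(2√(7.8K_p)).
Setting ζ = 0.4673: √(7.8K_p) = 6.1/(2·0.4673) = 6.526, so K_p = 42.59/7.8 = 5.46.

K_p = 5.46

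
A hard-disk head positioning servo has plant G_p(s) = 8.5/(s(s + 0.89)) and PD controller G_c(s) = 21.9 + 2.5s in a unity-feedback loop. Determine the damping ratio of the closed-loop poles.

Forward path: (21.9 + 2.5s)·8.5/(s(s+0.89)). The closed-loop characteristic equation is s² + (0.89 + 8.5·2.5)s + 8.5·21.9 = 0.
That is s² + 22.14s + 186.1 = 0, so ω_n = 13.64 rad/s and ζ = 22.14/(2·13.64) = 0.8114.

ζ = 0.811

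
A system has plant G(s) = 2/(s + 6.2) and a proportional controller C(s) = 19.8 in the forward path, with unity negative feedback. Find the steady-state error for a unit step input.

The loop is type 0. Static position error constant K_pos = C(0)·G(0) = 19.8·0.3226 = 6.387.
Steady-state error to a unit step: e_ss = 1/(1+K_pos) = 1/7.387 = 0.135.

0.135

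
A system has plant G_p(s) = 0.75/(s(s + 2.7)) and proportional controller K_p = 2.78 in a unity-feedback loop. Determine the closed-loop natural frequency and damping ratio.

1 + K_p·G_p(s) = 0 gives s² + 2.7s + 2.085 = 0.
So ω_n² = 2.085 ⇒ ω_n = 1.444 rad/s, and ζ = 2.7/(2ω_n) = 0.935.

ω_n = 1.44 rad/s, ζ = 0.935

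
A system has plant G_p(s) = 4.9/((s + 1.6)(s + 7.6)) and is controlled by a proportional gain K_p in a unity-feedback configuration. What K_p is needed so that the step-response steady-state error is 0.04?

The loop is type 0, so e_ss(step) = 1/(1 + K_pos) with K_pos = K_p·G_p(0).
G_p(0) = 0.403. Require 1/(1 + K_p·0.403) = 0.04, so 1 + 0.403·K_p = 25.
K_p = (25 − 1)/0.403 = 59.6.

K_p = 59.6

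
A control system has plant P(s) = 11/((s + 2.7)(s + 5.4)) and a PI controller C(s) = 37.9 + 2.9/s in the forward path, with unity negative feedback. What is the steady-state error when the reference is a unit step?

The open loop C(s)P(s) has a pole at the origin (type 1), so the static position error constant is infinite and e_ss = 1/(1+∞) = 0.

0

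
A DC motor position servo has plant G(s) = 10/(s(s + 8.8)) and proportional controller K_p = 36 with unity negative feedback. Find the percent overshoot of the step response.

47.3%

Closed-loop characteristic equation: s² + 8.8s + 360 = 0, so ω_n = 18.97 rad/s and ζ = 8.8/(2·18.97) = 0.2319.
%OS = 100·exp(−πζ/√(1−ζ²)) = 100·exp(−π·0.2319/√0.9462) = 47.3%.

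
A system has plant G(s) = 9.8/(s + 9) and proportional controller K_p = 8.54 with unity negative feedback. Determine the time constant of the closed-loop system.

τ = 0.0108 s

Closed-loop transfer function: T(s) = K_p·G(s)/(1 + K_p·G(s)) = 83.69/(s + 9 + 83.69) = 83.69/(s + 92.69).
Time constant τ = 1/92.69 = 0.0108 s.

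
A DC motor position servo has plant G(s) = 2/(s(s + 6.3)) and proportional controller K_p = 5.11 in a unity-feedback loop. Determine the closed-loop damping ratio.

ζ = 0.985

The closed-loop denominator is s(s+6.3) + 5.11·2 = s² + 6.3s + 10.22.
So ω_n² = 10.22 ⇒ ω_n = 3.197 rad/s, and ζ = 6.3/(2ω_n) = 0.985.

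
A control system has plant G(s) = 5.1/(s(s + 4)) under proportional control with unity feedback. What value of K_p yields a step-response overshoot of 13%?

K_p = 2.64

From %OS = 100·exp(−πζ/√(1−ζ²)) = 13%, ζ = −ln(0.13)/√(π²+ln²(0.13)) = 0.5446.
Characteristic equation s² + 4s + 5.1K_p = 0 gives ζ = 4/(2√(5.1K_p)).
Setting ζ = 0.5446: √(5.1K_p) = 4/(2·0.5446) = 3.672, so K_p = 13.48/5.1 = 2.64.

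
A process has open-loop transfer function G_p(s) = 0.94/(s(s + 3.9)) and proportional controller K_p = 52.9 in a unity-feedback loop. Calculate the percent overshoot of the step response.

Closed-loop characteristic equation: s² + 3.9s + 49.73 = 0, so ω_n = 7.052 rad/s and ζ = 3.9/(2·7.052) = 0.2765.
%OS = 100·exp(−πζ/√(1−ζ²)) = 100·exp(−π·0.2765/√0.9235) = 40.5%.

40.5%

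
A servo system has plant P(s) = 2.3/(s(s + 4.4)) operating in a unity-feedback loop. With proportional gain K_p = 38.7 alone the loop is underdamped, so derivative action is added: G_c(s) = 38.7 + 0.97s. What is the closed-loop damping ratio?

ζ = 0.351

Forward path: (38.7 + 0.97s)·2.3/(s(s+4.4)). The closed-loop characteristic equation is s² + (4.4 + 2.3·0.97)s + 2.3·38.7 = 0.
That is s² + 6.631s + 89.01 = 0, so ω_n = 9.435 rad/s and ζ = 6.631/(2·9.435) = 0.3514.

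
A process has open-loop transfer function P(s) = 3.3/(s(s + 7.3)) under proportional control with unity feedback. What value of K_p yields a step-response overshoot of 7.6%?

K_p = 10

From %OS = 100·exp(−πζ/√(1−ζ²)) = 7.6%, ζ = −ln(0.076)/√(π²+ln²(0.076)) = 0.6342.
Characteristic equation s² + 7.3s + 3.3K_p = 0 gives ζ = 7.3/(2√(3.3K_p)).
Setting ζ = 0.6342: √(3.3K_p) = 7.3/(2·0.6342) = 5.755, so K_p = 33.12/3.3 = 10.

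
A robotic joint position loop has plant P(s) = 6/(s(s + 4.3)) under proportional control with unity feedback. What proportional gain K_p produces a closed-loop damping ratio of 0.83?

Closed-loop characteristic equation: s² + 4.3s + K_p·6 = 0.
So ω_n = √(6K_p) and 2ζω_n = 4.3, giving ζ = 4.3/(2√(6K_p)).
Setting ζ = 0.83: √(6K_p) = 4.3/(2·0.83) = 2.59, so K_p = 6.71/6 = 1.12.

K_p = 1.12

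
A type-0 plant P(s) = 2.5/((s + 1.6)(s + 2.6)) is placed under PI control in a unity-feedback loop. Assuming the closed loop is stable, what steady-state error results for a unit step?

The PI controller's integrator makes the forward path type 1, so e_ss to a step is zero.

0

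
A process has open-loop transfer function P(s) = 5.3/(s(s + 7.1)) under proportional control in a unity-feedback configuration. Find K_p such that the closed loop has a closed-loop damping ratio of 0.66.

Closed-loop characteristic equation: s² + 7.1s + K_p·5.3 = 0.
So ω_n = √(5.3K_p) and 2ζω_n = 7.1, giving ζ = 7.1/(2√(5.3K_p)).
Setting ζ = 0.66: √(5.3K_p) = 7.1/(2·0.66) = 5.379, so K_p = 28.93/5.3 = 5.46.

K_p = 5.46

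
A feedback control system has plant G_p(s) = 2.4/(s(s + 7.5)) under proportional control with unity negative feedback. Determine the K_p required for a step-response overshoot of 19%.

From %OS = 100·exp(−πζ/√(1−ζ²)) = 19%, ζ = −ln(0.19)/√(π²+ln²(0.19)) = 0.4673.
Characteristic equation s² + 7.5s + 2.4K_p = 0 gives ζ = 7.5/(2√(2.4K_p)).
Setting ζ = 0.4673: √(2.4K_p) = 7.5/(2·0.4673) = 8.024, so K_p = 64.39/2.4 = 26.8.

K_p = 26.8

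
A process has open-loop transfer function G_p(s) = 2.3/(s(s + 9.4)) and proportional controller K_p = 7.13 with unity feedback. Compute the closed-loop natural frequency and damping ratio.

ω_n = 4.05 rad/s, ζ = 1.16

1 + K_p·G_p(s) = 0 gives s² + 9.4s + 16.4 = 0.
Matching s² + 2ζω_n s + ω_n²: ω_n = √16.4 = 4.05 rad/s and 2ζω_n = 9.4, so ζ = 9.4/(2·4.05) = 1.16.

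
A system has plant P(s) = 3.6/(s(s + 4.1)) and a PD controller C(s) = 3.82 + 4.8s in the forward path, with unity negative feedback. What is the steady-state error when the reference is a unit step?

The open loop C(s)P(s) has a pole at the origin (type 1), so the static position error constant is infinite and e_ss = 1/(1+∞) = 0.

0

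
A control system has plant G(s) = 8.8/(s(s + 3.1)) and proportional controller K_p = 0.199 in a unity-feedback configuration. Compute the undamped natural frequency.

The closed-loop denominator is s(s+3.1) + 0.199·8.8 = s² + 3.1s + 1.751.
So ω_n² = 1.751 ⇒ ω_n = 1.323 rad/s, and ζ = 3.1/(2ω_n) = 1.17.

ω_n = 1.32 rad/s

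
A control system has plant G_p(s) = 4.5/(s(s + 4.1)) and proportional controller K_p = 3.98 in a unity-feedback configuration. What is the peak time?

From 1 + K_pG_p(s) = 0: s² + 4.1s + 17.91 = 0 ⇒ ω_n = 4.232, ζ = 0.4844.
Damped frequency ω_d = ω_n√(1−ζ²) = 3.702 rad/s, so peak time T_p = π/ω_d = 0.849 s.

T_p = 0.849 s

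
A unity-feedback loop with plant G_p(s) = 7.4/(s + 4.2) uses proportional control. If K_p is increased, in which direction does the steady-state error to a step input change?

e_ss = 1/(1 + K_p·G_p(0)); a larger K_p raises the denominator, so e_ss decreases.

decrease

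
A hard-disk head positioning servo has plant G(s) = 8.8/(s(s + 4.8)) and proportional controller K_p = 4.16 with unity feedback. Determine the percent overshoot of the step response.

25.7%

Closed-loop characteristic equation: s² + 4.8s + 36.61 = 0, so ω_n = 6.05 rad/s and ζ = 4.8/(2·6.05) = 0.3967.
%OS = 100·exp(−πζ/√(1−ζ²)) = 100·exp(−π·0.3967/√0.8427) = 25.7%.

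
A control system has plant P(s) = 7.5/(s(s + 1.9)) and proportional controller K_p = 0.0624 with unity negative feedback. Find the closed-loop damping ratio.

ζ = 1.39

With unity feedback the closed-loop characteristic equation is s² + 1.9s + 0.0624·7.5 = s² + 1.9s + 0.468 = 0.
Matching s² + 2ζω_n s + ω_n²: ω_n = √0.468 = 0.6841 rad/s and 2ζω_n = 1.9, so ζ = 1.9/(2·0.6841) = 1.39.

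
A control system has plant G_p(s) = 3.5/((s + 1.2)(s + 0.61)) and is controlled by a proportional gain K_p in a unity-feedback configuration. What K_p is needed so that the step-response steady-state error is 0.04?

K_p = 5.02

Steady-state error for a unit step on this type-0 loop is 1/(1 + K_p·G_p(0)).
G_p(0) = 4.781. Require 1/(1 + K_p·4.781) = 0.04, so 1 + 4.781·K_p = 25.
K_p = (25 − 1)/4.781 = 5.02.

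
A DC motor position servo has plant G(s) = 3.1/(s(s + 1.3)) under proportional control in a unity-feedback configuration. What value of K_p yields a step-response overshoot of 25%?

K_p = 0.836

From %OS = 100·exp(−πζ/√(1−ζ²)) = 25%, ζ = −ln(0.25)/√(π²+ln²(0.25)) = 0.4037.
Characteristic equation s² + 1.3s + 3.1K_p = 0 gives ζ = 1.3/(2√(3.1K_p)).
Setting ζ = 0.4037: √(3.1K_p) = 1.3/(2·0.4037) = 1.61, so K_p = 2.592/3.1 = 0.836.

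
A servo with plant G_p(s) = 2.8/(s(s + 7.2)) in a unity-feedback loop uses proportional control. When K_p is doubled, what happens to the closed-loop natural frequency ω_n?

increase

ω_n = √(2.8·K_p), which grows with K_p.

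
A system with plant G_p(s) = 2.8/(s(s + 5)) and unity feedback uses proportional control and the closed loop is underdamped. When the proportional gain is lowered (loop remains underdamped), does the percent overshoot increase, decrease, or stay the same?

decrease

ζ = 5/(2√(2.8K_p)) rises as K_p falls; higher damping means less overshoot.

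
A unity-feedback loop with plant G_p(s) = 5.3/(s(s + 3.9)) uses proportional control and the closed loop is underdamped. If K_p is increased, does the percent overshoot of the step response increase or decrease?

Characteristic equation s² + 3.9s + K_p·5.3 = 0: raising K_p raises ω_n while 2ζω_n = 3.9 is fixed, so ζ falls and overshoot grows.

increase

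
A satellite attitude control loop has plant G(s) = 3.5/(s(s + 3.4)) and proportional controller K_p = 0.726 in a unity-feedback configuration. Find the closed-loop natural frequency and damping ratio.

With unity feedback the closed-loop characteristic equation is s² + 3.4s + 0.726·3.5 = s² + 3.4s + 2.541 = 0.
Matching s² + 2ζω_n s + ω_n²: ω_n = √2.541 = 1.594 rad/s and 2ζω_n = 3.4, so ζ = 3.4/(2·1.594) = 1.07.

ω_n = 1.59 rad/s, ζ = 1.07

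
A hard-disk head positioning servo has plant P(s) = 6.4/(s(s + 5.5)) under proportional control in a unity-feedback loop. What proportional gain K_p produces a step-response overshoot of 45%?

K_p = 19.5

From %OS = 100·exp(−πζ/√(1−ζ²)) = 45%, ζ = −ln(0.45)/√(π²+ln²(0.45)) = 0.2463.
Characteristic equation s² + 5.5s + 6.4K_p = 0 gives ζ = 5.5/(2√(6.4K_p)).
Setting ζ = 0.2463: √(6.4K_p) = 5.5/(2·0.2463) = 11.16, so K_p = 124.6/6.4 = 19.5.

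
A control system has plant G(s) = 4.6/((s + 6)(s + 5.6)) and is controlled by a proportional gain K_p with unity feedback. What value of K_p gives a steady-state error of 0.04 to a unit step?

The loop is type 0, so e_ss(step) = 1/(1 + K_pos) with K_pos = K_p·G(0).
G(0) = 0.1369. Require 1/(1 + K_p·0.1369) = 0.04, so 1 + 0.1369·K_p = 25.
K_p = (25 − 1)/0.1369 = 175.

K_p = 175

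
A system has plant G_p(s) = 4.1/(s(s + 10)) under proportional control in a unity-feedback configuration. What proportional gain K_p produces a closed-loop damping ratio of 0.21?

K_p = 138

Closed-loop characteristic equation: s² + 10s + K_p·4.1 = 0.
So ω_n = √(4.1K_p) and 2ζω_n = 10, giving ζ = 10/(2√(4.1K_p)).
Setting ζ = 0.21: √(4.1K_p) = 10/(2·0.21) = 23.81, so K_p = 566.9/4.1 = 138.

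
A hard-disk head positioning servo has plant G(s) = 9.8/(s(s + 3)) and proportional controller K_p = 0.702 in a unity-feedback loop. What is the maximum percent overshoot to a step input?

Closed-loop characteristic equation: s² + 3s + 6.88 = 0, so ω_n = 2.623 rad/s and ζ = 3/(2·2.623) = 0.5719.
%OS = 100·exp(−πζ/√(1−ζ²)) = 100·exp(−π·0.5719/√0.6729) = 11.2%.

11.2%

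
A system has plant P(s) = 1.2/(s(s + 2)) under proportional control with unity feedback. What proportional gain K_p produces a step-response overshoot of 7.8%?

From %OS = 100·exp(−πζ/√(1−ζ²)) = 7.8%, ζ = −ln(0.078)/√(π²+ln²(0.078)) = 0.6304.
Characteristic equation s² + 2s + 1.2K_p = 0 gives ζ = 2/(2√(1.2K_p)).
Setting ζ = 0.6304: √(1.2K_p) = 2/(2·0.6304) = 1.586, so K_p = 2.517/1.2 = 2.1.

K_p = 2.1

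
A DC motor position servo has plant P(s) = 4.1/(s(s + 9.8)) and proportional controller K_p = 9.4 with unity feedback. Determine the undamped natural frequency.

ω_n = 6.21 rad/s

1 + K_p·P(s) = 0 gives s² + 9.8s + 38.54 = 0.
So ω_n² = 38.54 ⇒ ω_n = 6.208 rad/s, and ζ = 9.8/(2ω_n) = 0.789.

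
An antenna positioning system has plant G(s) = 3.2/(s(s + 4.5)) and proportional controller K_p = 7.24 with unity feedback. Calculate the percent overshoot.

Closed-loop characteristic equation: s² + 4.5s + 23.17 = 0, so ω_n = 4.813 rad/s and ζ = 4.5/(2·4.813) = 0.4675.
%OS = 100·exp(−πζ/√(1−ζ²)) = 100·exp(−π·0.4675/√0.7815) = 19%.

19%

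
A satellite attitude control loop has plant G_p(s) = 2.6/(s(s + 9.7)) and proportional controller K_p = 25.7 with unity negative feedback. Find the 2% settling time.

T_s ≈ 0.825 s

From 1 + K_pG_p(s) = 0: s² + 9.7s + 66.82 = 0 ⇒ ω_n = 8.174, ζ = 0.5933.
2% settling time T_s ≈ 4/(ζω_n) = 4/4.85 = 0.825 s.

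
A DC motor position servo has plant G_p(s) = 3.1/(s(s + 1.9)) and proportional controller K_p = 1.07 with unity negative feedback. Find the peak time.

T_p = 2.02 s

Closed-loop characteristic equation: s² + 1.9s + 3.317 = 0, so ω_n = 1.821 rad/s and ζ = 1.9/(2·1.821) = 0.5216.
Damped frequency ω_d = ω_n√(1−ζ²) = 1.554 rad/s, so peak time T_p = π/ω_d = 2.02 s.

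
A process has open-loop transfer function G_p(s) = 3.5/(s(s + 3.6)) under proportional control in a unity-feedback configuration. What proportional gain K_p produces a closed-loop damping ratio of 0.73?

Closed-loop characteristic equation: s² + 3.6s + K_p·3.5 = 0.
So ω_n = √(3.5K_p) and 2ζω_n = 3.6, giving ζ = 3.6/(2√(3.5K_p)).
Setting ζ = 0.73: √(3.5K_p) = 3.6/(2·0.73) = 2.466, so K_p = 6.08/3.5 = 1.74.

K_p = 1.74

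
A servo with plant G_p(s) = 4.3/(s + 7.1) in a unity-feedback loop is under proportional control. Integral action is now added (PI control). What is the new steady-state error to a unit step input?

0

Adding integral action puts a pole at s = 0 in the forward path, raising the system type to 1; a type-1 loop has zero steady-state error to a step.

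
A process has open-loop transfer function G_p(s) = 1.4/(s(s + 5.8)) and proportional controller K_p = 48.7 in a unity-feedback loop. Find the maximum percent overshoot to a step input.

Closed-loop characteristic equation: s² + 5.8s + 68.18 = 0, so ω_n = 8.257 rad/s and ζ = 5.8/(2·8.257) = 0.3512.
%OS = 100·exp(−πζ/√(1−ζ²)) = 100·exp(−π·0.3512/√0.8767) = 30.8%.

30.8%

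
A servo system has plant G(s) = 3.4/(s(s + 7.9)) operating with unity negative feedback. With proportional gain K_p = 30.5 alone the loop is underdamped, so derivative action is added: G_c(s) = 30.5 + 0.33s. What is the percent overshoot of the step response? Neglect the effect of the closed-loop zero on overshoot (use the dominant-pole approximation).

21.2%

Forward path: (30.5 + 0.33s)·3.4/(s(s+7.9)). The closed-loop characteristic equation is s² + (7.9 + 3.4·0.33)s + 3.4·30.5 = 0.
That is s² + 9.022s + 103.7 = 0, so ω_n = 10.18 rad/s and ζ = 9.022/(2·10.18) = 0.443.
%OS = 100·exp(−πζ/√(1−ζ²)) = 21.2%.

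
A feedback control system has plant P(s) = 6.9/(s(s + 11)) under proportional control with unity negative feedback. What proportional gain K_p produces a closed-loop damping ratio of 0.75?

Closed-loop characteristic equation: s² + 11s + K_p·6.9 = 0.
So ω_n = √(6.9K_p) and 2ζω_n = 11, giving ζ = 11/(2√(6.9K_p)).
Setting ζ = 0.75: √(6.9K_p) = 11/(2·0.75) = 7.333, so K_p = 53.78/6.9 = 7.79.

K_p = 7.79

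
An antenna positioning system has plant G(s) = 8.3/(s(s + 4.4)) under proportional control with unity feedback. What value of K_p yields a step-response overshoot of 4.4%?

From %OS = 100·exp(−πζ/√(1−ζ²)) = 4.4%, ζ = −ln(0.044)/√(π²+ln²(0.044)) = 0.7051.
Characteristic equation s² + 4.4s + 8.3K_p = 0 gives ζ = 4.4/(2√(8.3K_p)).
Setting ζ = 0.7051: √(8.3K_p) = 4.4/(2·0.7051) = 3.12, so K_p = 9.736/8.3 = 1.17.

K_p = 1.17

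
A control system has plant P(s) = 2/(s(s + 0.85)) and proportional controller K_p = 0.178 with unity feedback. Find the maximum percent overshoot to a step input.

4.12%

Closed-loop characteristic equation: s² + 0.85s + 0.356 = 0, so ω_n = 0.5967 rad/s and ζ = 0.85/(2·0.5967) = 0.7123.
%OS = 100·exp(−πζ/√(1−ζ²)) = 100·exp(−π·0.7123/√0.4926) = 4.12%.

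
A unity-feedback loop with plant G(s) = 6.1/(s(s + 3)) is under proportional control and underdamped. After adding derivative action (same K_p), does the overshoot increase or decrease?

The derivative term adds K·K_d to the s-coefficient of the characteristic equation, raising 2ζω_n while ω_n is unchanged; ζ increases, so overshoot decreases.

decrease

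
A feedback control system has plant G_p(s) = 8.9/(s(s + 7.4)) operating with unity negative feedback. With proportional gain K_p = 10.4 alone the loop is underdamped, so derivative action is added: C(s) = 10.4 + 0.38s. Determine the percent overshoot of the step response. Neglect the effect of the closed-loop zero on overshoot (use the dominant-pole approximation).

Forward path: (10.4 + 0.38s)·8.9/(s(s+7.4)). The closed-loop characteristic equation is s² + (7.4 + 8.9·0.38)s + 8.9·10.4 = 0.
That is s² + 10.78s + 92.56 = 0, so ω_n = 9.621 rad/s and ζ = 10.78/(2·9.621) = 0.5603.
%OS = 100·exp(−πζ/√(1−ζ²)) = 11.9%.

11.9%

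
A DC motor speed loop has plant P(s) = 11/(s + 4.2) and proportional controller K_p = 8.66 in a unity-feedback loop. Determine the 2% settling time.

Closed-loop transfer function: T(s) = K_p·P(s)/(1 + K_p·P(s)) = 95.26/(s + 4.2 + 95.26) = 95.26/(s + 99.46).
Time constant τ = 1/99.46 = 0.01005 s, so the 2% settling time is about 4τ = 0.0402 s.

T_s ≈ 0.0402 s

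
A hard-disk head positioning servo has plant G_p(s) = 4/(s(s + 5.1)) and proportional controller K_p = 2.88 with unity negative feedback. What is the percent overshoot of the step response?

2.8%

From 1 + K_pG_p(s) = 0: s² + 5.1s + 11.52 = 0 ⇒ ω_n = 3.394, ζ = 0.7513.
%OS = 100·exp(−πζ/√(1−ζ²)) = 100·exp(−π·0.7513/√0.4355) = 2.8%.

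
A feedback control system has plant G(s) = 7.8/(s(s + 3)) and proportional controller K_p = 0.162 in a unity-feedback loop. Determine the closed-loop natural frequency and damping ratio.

1 + K_p·G(s) = 0 gives s² + 3s + 1.264 = 0.
So ω_n² = 1.264 ⇒ ω_n = 1.124 rad/s, and ζ = 3/(2ω_n) = 1.33.

ω_n = 1.12 rad/s, ζ = 1.33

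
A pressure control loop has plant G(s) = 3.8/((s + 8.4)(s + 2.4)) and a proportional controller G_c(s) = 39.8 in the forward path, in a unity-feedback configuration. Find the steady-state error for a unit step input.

The loop is type 0. Static position error constant K_pos = G_c(0)·G(0) = 39.8·0.1885 = 7.502.
Steady-state error to a unit step: e_ss = 1/(1+K_pos) = 1/8.502 = 0.118.

0.118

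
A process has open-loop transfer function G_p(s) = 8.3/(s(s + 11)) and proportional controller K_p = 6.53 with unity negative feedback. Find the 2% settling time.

From 1 + K_pG_p(s) = 0: s² + 11s + 54.2 = 0 ⇒ ω_n = 7.362, ζ = 0.7471.
2% settling time T_s ≈ 4/(ζω_n) = 4/5.5 = 0.727 s.

T_s ≈ 0.727 s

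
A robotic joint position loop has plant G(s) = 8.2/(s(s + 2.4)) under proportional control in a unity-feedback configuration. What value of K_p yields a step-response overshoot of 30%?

From %OS = 100·exp(−πζ/√(1−ζ²)) = 30%, ζ = −ln(0.3)/√(π²+ln²(0.3)) = 0.3579.
Characteristic equation s² + 2.4s + 8.2K_p = 0 gives ζ = 2.4/(2√(8.2K_p)).
Setting ζ = 0.3579: √(8.2K_p) = 2.4/(2·0.3579) = 3.353, so K_p = 11.24/8.2 = 1.37.

K_p = 1.37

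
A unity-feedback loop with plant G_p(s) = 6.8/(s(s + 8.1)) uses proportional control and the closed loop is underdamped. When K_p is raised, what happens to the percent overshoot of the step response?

increase

ζ = 8.1/(2√(6.8K_p)) decreases as K_p grows; lower damping means more overshoot.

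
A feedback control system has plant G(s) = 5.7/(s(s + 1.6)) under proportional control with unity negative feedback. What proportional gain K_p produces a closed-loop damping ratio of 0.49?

Closed-loop characteristic equation: s² + 1.6s + K_p·5.7 = 0.
So ω_n = √(5.7K_p) and 2ζω_n = 1.6, giving ζ = 1.6/(2√(5.7K_p)).
Setting ζ = 0.49: √(5.7K_p) = 1.6/(2·0.49) = 1.633, so K_p = 2.666/5.7 = 0.468.

K_p = 0.468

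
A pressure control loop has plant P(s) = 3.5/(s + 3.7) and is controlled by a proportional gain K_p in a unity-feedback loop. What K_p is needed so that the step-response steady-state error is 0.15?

K_p = 5.99

Steady-state error for a unit step on this type-0 loop is 1/(1 + K_p·P(0)).
P(0) = 0.9459. Require 1/(1 + K_p·0.9459) = 0.15, so 1 + 0.9459·K_p = 6.667.
K_p = (6.667 − 1)/0.9459 = 5.99.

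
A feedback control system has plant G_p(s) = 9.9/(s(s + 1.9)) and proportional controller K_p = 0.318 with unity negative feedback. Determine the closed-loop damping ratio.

The closed-loop denominator is s(s+1.9) + 0.318·9.9 = s² + 1.9s + 3.148.
So ω_n² = 3.148 ⇒ ω_n = 1.774 rad/s, and ζ = 1.9/(2ω_n) = 0.535.

ζ = 0.535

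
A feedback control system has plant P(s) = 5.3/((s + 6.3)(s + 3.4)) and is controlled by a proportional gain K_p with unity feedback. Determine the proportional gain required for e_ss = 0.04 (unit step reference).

K_p = 97

For a type-0 loop with proportional control, e_ss = 1/(1 + K_p·P(0)).
P(0) = 0.2474. Require 1/(1 + K_p·0.2474) = 0.04, so 1 + 0.2474·K_p = 25.
K_p = (25 − 1)/0.2474 = 97.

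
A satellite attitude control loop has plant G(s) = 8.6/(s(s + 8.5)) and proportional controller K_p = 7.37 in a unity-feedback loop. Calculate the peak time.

From 1 + K_pG(s) = 0: s² + 8.5s + 63.38 = 0 ⇒ ω_n = 7.961, ζ = 0.5338.
Damped frequency ω_d = ω_n√(1−ζ²) = 6.732 rad/s, so peak time T_p = π/ω_d = 0.467 s.

T_p = 0.467 s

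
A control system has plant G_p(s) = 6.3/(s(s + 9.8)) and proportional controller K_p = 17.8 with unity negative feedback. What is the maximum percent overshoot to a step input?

The closed-loop denominator s² + 9.8s + 112.1 gives ω_n = √112.1 = 10.59 and ζ = 9.8/(2ω_n) = 0.4627.
%OS = 100·exp(−πζ/√(1−ζ²)) = 100·exp(−π·0.4627/√0.7859) = 19.4%.

19.4%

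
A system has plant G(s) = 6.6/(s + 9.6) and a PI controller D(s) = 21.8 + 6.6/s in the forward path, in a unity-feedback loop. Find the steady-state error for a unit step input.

0

The open loop D(s)G(s) has a pole at the origin (type 1), so the static position error constant is infinite and e_ss = 1/(1+∞) = 0.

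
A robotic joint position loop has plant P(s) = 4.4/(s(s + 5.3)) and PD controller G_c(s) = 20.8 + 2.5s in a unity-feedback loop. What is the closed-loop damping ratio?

ζ = 0.852

Forward path: (20.8 + 2.5s)·4.4/(s(s+5.3)). The closed-loop characteristic equation is s² + (5.3 + 4.4·2.5)s + 4.4·20.8 = 0.
That is s² + 16.3s + 91.52 = 0, so ω_n = 9.567 rad/s and ζ = 16.3/(2·9.567) = 0.8519.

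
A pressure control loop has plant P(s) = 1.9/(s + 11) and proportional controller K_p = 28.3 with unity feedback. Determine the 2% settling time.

Closed-loop transfer function: T(s) = K_p·P(s)/(1 + K_p·P(s)) = 53.77/(s + 11 + 53.77) = 53.77/(s + 64.77).
Time constant τ = 1/64.77 = 0.01544 s, so the 2% settling time is about 4τ = 0.0618 s.

T_s ≈ 0.0618 s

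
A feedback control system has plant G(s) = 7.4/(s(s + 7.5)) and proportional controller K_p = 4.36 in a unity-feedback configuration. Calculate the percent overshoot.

Closed-loop characteristic equation: s² + 7.5s + 32.26 = 0, so ω_n = 5.68 rad/s and ζ = 7.5/(2·5.68) = 0.6602.
%OS = 100·exp(−πζ/√(1−ζ²)) = 100·exp(−π·0.6602/√0.5641) = 6.32%.

6.32%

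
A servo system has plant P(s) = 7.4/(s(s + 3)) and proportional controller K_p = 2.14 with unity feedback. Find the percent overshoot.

27.8%

The closed-loop denominator s² + 3s + 15.84 gives ω_n = √15.84 = 3.979 and ζ = 3/(2ω_n) = 0.3769.
%OS = 100·exp(−πζ/√(1−ζ²)) = 100·exp(−π·0.3769/√0.8579) = 27.8%.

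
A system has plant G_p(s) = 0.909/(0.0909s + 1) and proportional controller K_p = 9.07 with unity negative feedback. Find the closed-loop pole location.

Closed loop: T(s) = K_p·G_p/(1+K_p·G_p) = 8.245/(0.0909s + 1 + 8.245), with pole at s = −(1 + 8.245)/0.0909 = −101.7.

s = -101.7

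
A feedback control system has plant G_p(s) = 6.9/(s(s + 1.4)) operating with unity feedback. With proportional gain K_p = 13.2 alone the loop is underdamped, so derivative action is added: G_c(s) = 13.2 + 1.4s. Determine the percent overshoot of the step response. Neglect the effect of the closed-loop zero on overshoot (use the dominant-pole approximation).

Forward path: (13.2 + 1.4s)·6.9/(s(s+1.4)). The closed-loop characteristic equation is s² + (1.4 + 6.9·1.4)s + 6.9·13.2 = 0.
That is s² + 11.06s + 91.08 = 0, so ω_n = 9.544 rad/s and ζ = 11.06/(2·9.544) = 0.5794.
%OS = 100·exp(−πζ/√(1−ζ²)) = 10.7%.

10.7%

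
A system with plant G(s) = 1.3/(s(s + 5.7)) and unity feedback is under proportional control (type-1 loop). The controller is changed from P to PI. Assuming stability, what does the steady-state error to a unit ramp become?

The integrator raises the loop to type 2, so K_v → ∞ and e_ss to a ramp is zero.

0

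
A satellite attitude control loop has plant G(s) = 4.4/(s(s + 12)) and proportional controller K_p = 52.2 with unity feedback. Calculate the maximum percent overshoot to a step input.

25.8%

The closed-loop denominator s² + 12s + 229.7 gives ω_n = √229.7 = 15.16 and ζ = 12/(2ω_n) = 0.3959.
%OS = 100·exp(−πζ/√(1−ζ²)) = 100·exp(−π·0.3959/√0.8433) = 25.8%.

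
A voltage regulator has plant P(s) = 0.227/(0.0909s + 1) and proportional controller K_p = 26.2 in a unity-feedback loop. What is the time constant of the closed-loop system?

Closed loop: T(s) = K_p·P/(1+K_p·P) = 5.947/(0.0909s + 1 + 5.947), with pole at s = −(1 + 5.947)/0.0909 = −76.43.
Closed-loop time constant τ = 1/76.43 = 0.0131 s.

τ = 0.0131 s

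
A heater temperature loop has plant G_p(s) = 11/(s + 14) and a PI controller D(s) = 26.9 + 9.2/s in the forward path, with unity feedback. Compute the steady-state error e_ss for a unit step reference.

The open loop D(s)G_p(s) has a pole at the origin (type 1), so the static position error constant is infinite and e_ss = 1/(1+∞) = 0.

0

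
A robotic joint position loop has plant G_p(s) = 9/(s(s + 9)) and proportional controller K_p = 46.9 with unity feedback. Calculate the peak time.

T_p = 0.157 s

Closed-loop characteristic equation: s² + 9s + 422.1 = 0, so ω_n = 20.55 rad/s and ζ = 9/(2·20.55) = 0.219.
Damped frequency ω_d = ω_n√(1−ζ²) = 20.05 rad/s, so peak time T_p = π/ω_d = 0.157 s.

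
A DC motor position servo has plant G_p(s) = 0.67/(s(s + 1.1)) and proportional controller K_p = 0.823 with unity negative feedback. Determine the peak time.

The closed-loop denominator s² + 1.1s + 0.5514 gives ω_n = √0.5514 = 0.7426 and ζ = 1.1/(2ω_n) = 0.7407.
Damped frequency ω_d = ω_n√(1−ζ²) = 0.4989 rad/s, so peak time T_p = π/ω_d = 6.3 s.

T_p = 6.3 s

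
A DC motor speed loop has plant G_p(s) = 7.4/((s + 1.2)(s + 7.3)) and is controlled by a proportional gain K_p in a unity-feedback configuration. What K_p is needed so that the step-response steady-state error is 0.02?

K_p = 58

For a type-0 loop with proportional control, e_ss = 1/(1 + K_p·G_p(0)).
G_p(0) = 0.8447. Require 1/(1 + K_p·0.8447) = 0.02, so 1 + 0.8447·K_p = 50.
K_p = (50 − 1)/0.8447 = 58.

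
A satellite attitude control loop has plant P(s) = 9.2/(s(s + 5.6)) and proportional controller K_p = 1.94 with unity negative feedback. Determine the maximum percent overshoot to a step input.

6.2%

From 1 + K_pP(s) = 0: s² + 5.6s + 17.85 = 0 ⇒ ω_n = 4.225, ζ = 0.6628.
%OS = 100·exp(−πζ/√(1−ζ²)) = 100·exp(−π·0.6628/√0.5607) = 6.2%.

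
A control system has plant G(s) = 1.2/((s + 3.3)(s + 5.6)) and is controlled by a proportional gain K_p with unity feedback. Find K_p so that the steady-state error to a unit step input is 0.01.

K_p = 1520

The loop is type 0, so e_ss(step) = 1/(1 + K_pos) with K_pos = K_p·G(0).
G(0) = 0.06494. Require 1/(1 + K_p·0.06494) = 0.01, so 1 + 0.06494·K_p = 100.
K_p = (100 − 1)/0.06494 = 1520.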